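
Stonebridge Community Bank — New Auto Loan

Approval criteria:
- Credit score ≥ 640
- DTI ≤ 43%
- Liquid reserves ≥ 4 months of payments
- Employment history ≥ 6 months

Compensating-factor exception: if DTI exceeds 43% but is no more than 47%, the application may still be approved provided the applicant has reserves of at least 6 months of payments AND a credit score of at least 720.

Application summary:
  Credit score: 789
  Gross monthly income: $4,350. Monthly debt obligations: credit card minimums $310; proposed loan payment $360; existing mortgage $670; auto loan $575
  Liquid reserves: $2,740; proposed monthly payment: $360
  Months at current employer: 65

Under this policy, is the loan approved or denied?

Credit score 789 ≥ 640 (meets base)
Total debts = (310 + 360 + 670 + 575) = 1,915. DTI = 1,915/4,350 = 44% > 43% — standard DTI limit exceeded.
Reserves = 2,740/360 = 7.6 months ≥ 4
Employment 65 ≥ 6 months
DTI 44% is within the 43%–47% exception band; checking compensating factors.
Override check — reserves: 7.6 mo (ok); score: 789 (ok).
Both compensating conditions met → exception applies.

Approved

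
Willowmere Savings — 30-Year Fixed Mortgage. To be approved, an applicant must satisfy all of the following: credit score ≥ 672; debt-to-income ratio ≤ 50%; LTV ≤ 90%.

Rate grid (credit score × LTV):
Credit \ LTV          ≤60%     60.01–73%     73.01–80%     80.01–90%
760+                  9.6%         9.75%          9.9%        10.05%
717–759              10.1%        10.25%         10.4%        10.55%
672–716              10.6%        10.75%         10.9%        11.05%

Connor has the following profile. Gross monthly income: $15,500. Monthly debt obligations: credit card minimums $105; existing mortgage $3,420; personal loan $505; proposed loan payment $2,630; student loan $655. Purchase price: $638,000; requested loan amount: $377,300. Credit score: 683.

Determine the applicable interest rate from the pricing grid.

Credit score 683 ≥ 672; Total monthly debts = (105 + 3,420 + 505 + 2,630 + 655) = 7,315. DTI = 7,315/15,500 = 47.2% ≤ 50%
LTV: 377,300 ÷ 638,000 = 59.1%, within 90% cap
Credit 683 → row 672–716; LTV 59.1% → column ≤60%. Grid cell → 10.6%.

10.6%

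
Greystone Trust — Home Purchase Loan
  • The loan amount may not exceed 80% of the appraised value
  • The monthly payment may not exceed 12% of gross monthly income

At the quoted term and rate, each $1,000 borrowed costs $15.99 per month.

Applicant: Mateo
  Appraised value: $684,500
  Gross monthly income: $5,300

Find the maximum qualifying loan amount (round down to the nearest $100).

$39,700

Payment cap: 12% × $5,300 = $636/month.
At $15.99 per $1,000, that supports 636/15.99 × 1,000 ≈ $39,774 → $39,700.
LTV cap: 80% × $684,500 = $547,600 → $547,600.
Binding constraint: payment-to-income.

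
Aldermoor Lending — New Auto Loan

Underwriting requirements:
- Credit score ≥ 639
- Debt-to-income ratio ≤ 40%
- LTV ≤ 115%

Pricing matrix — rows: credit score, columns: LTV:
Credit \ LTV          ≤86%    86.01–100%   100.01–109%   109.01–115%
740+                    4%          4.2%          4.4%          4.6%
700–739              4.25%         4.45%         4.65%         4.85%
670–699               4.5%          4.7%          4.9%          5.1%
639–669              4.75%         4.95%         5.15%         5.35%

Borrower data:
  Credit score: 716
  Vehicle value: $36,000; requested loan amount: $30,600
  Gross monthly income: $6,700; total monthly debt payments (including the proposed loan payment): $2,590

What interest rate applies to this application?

Credit score 716 ≥ 639; Debt-to-income = 2,590/6,700 = 38.7% — meets 40% limit
Loan-to-value = 30,600/36,000 = 85% — pass (115% max)
Score 716 is in the 700–739 band; LTV 85% is in the ≤86% band → 4.25%.

4.25%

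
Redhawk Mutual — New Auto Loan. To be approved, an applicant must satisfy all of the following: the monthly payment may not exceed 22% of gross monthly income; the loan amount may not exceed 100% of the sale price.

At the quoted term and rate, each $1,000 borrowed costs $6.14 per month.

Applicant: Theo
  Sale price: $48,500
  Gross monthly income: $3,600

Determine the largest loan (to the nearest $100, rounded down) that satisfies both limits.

Payment cap: 22% × $3,600 = $792/month.
At $6.14 per $1,000, that supports 792/6.14 × 1,000 ≈ $128,990 → $128,900.
LTV cap: 100% × $48,500 = $48,500 → $48,500.
Binding constraint: loan-to-value.

$48,500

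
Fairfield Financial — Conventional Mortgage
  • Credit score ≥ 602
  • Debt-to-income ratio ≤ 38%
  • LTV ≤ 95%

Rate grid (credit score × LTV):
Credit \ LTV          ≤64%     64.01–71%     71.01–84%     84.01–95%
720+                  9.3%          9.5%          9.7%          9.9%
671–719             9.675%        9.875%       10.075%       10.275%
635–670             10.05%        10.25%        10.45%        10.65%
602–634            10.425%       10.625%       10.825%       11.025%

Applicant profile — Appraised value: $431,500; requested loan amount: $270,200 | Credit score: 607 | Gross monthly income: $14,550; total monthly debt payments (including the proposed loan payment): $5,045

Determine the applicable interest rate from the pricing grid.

Credit score 607 ≥ 602; DTI: 5,045 ÷ 14,550 = 34.7%, within the 38% cap
LTV = 270,200/431,500 = 62.6% ≤ 95%
Credit 607 → row 602–634; LTV 62.6% → column ≤64%. Grid cell → 10.425%.

10.425%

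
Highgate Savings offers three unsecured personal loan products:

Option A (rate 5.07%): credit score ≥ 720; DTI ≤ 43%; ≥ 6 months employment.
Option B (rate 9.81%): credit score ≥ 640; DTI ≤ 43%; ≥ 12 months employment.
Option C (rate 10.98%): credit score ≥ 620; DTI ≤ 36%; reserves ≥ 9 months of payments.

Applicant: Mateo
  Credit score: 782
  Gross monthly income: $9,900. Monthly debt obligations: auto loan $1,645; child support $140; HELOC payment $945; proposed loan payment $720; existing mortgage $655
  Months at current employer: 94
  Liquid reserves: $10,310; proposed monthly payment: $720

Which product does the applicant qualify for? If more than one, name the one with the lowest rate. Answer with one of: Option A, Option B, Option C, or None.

Option A

Total debts = (1,645 + 140 + 945 + 720 + 655) = 4,105; DTI = 4,105/9,900 = 41.5%.
Reserves = 10,310/720 = 14.3 months.
Option A: score 782 ≥ 720; DTI 41.5% ≤ 43%; employment 94 ≥ 6 mo → qualifies.
Option B: score 782 ≥ 640; DTI 41.5% ≤ 43%; employment 94 ≥ 12 mo → qualifies.
Option C: score 782 ≥ 620; DTI 41.5% > 36%; reserves 14.3 ≥ 9 mo → does not qualify.
Qualifying: Option A, Option B. Lowest rate is 5.07% → Option A.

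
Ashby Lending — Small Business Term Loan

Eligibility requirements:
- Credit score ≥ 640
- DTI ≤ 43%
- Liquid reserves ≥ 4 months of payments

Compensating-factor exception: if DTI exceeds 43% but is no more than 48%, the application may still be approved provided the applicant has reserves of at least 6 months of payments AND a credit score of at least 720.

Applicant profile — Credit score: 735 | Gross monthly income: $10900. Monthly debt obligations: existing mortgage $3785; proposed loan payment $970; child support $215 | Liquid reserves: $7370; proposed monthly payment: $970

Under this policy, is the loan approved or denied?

Approved

Credit score 735 ≥ 640 (meets base)
Total debts = (3,785 + 970 + 215) = 4,970. DTI = 4,970/10,900 = 45.6% > 43% — standard DTI limit exceeded.
Reserves = 7,370/970 = 7.6 months ≥ 4
DTI 45.6% is within the 43%–48% exception band; checking compensating factors.
Reserves 7.6 ≥ 6 months; credit score 735 ≥ 720.
Both compensating conditions met → exception applies.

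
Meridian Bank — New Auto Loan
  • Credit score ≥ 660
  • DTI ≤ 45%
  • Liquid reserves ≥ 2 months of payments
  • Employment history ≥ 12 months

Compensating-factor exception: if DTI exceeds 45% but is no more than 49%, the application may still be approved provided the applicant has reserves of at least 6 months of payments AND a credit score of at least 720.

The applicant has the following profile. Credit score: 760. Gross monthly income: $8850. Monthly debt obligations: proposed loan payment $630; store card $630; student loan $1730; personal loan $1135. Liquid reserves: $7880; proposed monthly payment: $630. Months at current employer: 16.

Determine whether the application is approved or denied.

Credit score 760 ≥ 660 (meets base)
Total debts = (630 + 630 + 1,730 + 1,135) = 4,125. DTI: 4,125 ÷ 8,850 = 46.6%, over the 45% base limit.
Reserves: 7,880 ÷ 630 = 12.5 months (meets 2-month minimum)
Employment 16 ≥ 12 months
46.6% falls in the override range (45%–49%), so the compensating-factor test applies.
Override check — reserves: 12.5 mo (ok); score: 760 (ok).
Both override conditions satisfied; DTI exception granted.

Approved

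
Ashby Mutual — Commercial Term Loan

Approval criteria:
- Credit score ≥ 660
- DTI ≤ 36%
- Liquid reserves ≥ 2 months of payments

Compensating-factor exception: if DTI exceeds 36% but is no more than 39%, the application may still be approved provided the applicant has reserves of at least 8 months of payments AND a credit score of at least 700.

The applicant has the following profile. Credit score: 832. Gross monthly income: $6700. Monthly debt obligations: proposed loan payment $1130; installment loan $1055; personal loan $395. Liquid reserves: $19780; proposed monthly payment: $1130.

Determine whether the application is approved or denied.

Credit score 832 ≥ 660 (meets base)
Total debts = (1,130 + 1,055 + 395) = 2,580. DTI: 2,580 ÷ 6,700 = 38.5%, over the 36% base limit.
Reserves: 19,780 ÷ 1,130 = 17.5 months (meets 2-month minimum)
DTI 38.5% is within the 36%–39% exception band; checking compensating factors.
Override check — reserves: 17.5 mo (ok); score: 832 (ok).
Both override conditions satisfied; DTI exception granted.

Approved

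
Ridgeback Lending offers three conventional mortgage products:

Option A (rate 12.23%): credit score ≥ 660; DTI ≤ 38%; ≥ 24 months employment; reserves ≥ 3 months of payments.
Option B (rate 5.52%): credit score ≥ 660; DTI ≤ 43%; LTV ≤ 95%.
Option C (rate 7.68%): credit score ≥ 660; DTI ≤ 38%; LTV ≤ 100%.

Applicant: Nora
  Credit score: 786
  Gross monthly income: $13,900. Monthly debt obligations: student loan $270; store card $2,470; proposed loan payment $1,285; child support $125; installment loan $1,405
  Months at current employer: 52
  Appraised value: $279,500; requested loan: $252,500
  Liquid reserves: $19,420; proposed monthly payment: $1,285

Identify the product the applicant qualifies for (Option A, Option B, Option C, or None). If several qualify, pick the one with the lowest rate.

Total debts = (270 + 2,470 + 1,285 + 125 + 1,405) = 5,555; DTI = 5,555/13,900 = 40%.
LTV = 252,500/279,500 = 90.3%.
Reserves = 19,420/1,285 = 15.1 months.
Option A: score 786 ≥ 660; DTI 40% > 38%; employment 52 ≥ 24 mo; reserves 15.1 ≥ 3 mo → does not qualify.
Option B: score 786 ≥ 660; DTI 40% ≤ 43%; LTV 90.3% ≤ 95% → qualifies.
Option C: score 786 ≥ 660; DTI 40% > 38%; LTV 90.3% ≤ 100% → does not qualify.

Option B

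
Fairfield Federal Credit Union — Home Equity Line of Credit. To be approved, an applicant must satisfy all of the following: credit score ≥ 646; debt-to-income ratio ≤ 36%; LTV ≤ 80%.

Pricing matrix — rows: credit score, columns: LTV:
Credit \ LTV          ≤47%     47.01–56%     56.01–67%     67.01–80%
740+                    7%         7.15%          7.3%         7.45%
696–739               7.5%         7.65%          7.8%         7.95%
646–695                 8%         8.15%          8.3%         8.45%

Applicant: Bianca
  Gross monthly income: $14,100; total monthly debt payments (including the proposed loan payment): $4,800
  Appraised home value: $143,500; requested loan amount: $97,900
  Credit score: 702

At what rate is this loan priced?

7.95%

Credit score 702 ≥ 646; DTI: 4,800 ÷ 14,100 = 34%, within the 36% cap
LTV = 97,900/143,500 = 68.2% ≤ 80%
Row: 702 falls in 696–739. Column: 68.2% falls in 67.01–80%. Rate = 7.95%.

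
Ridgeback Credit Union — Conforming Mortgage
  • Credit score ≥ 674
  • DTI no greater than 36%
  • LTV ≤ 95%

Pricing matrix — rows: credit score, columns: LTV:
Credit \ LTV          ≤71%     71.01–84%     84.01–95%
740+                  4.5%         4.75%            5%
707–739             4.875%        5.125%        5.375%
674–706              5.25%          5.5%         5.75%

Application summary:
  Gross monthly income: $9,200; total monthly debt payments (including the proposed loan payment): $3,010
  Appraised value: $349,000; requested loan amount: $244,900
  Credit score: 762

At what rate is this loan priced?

4.5%

Credit score 762 ≥ 674; DTI: 3,010 ÷ 9,200 = 32.7%, within the 36% cap
Loan-to-value = 244,900/349,000 = 70.2% — pass (95% max)
Row: 762 falls in 740+. Column: 70.2% falls in ≤71%. Rate = 4.5%.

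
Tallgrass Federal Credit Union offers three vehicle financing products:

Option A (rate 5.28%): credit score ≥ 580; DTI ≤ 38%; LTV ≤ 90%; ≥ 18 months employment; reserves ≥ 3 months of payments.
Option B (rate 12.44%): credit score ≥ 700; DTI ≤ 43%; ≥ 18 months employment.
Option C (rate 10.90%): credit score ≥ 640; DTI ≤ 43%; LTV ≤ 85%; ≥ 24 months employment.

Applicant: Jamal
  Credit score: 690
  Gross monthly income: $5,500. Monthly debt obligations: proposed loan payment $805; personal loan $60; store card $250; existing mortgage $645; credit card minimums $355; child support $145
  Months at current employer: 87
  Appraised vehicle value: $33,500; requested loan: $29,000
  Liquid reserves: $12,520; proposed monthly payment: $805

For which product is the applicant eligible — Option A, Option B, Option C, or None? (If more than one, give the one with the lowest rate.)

None

Total debts = (805 + 60 + 250 + 645 + 355 + 145) = 2,260; DTI = 2,260/5,500 = 41.1%.
LTV = 29,000/33,500 = 86.6%.
Reserves = 12,520/805 = 15.6 months.
Option A: score 690 ≥ 580; DTI 41.1% > 38%; LTV 86.6% ≤ 90%; employment 87 ≥ 18 mo; reserves 15.6 ≥ 3 mo → does not qualify.
Option B: score 690 < 700; DTI 41.1% ≤ 43%; employment 87 ≥ 18 mo → does not qualify.
Option C: score 690 ≥ 640; DTI 41.1% ≤ 43%; LTV 86.6% > 85%; employment 87 ≥ 24 mo → does not qualify.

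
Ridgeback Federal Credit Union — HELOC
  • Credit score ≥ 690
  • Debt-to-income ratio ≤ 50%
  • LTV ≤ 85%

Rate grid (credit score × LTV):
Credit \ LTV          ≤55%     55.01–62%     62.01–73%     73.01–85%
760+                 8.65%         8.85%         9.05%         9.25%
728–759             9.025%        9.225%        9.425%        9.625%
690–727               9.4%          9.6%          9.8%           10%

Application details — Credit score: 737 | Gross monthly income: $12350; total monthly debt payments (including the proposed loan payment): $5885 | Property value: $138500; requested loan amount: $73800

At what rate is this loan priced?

Credit score 737 ≥ 690; Debt-to-income = 5,885/12,350 = 47.7% — meets 50% limit
Loan-to-value = 73,800/138,500 = 53.3% — pass (85% max)
Score 737 is in the 728–759 band; LTV 53.3% is in the ≤55% band → 9.025%.

9.025%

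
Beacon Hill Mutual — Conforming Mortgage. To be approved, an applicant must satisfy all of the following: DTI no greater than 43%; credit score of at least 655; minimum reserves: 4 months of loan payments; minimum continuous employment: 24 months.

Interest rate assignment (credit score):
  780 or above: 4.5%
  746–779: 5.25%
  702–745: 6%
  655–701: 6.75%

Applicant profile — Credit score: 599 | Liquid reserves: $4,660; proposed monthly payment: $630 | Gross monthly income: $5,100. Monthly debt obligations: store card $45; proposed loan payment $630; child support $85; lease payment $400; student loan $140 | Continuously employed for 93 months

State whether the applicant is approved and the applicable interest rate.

Denied

Credit score 599 < 655 (below minimum)
Total monthly debts = (45 + 630 + 85 + 400 + 140) = 1,300. Debt-to-income = 1,300/5,100 = 25.5% — meets 43% limit
Employment 93 ≥ 24 months
Reserves = 4,660/630 = 7.4 months ≥ 4
Not all requirements met → denied.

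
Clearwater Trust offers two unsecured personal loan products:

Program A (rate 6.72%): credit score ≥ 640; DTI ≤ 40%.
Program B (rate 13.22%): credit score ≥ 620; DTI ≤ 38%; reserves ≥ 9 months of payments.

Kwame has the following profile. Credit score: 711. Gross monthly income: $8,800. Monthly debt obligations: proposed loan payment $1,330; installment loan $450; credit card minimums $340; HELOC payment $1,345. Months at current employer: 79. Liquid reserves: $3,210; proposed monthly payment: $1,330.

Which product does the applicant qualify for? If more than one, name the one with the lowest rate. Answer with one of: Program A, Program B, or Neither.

Program A

Total debts = (1,330 + 450 + 340 + 1,345) = 3,465; DTI = 3,465/8,800 = 39.4%.
Reserves = 3,210/1,330 = 2.4 months.
Program A: score 711 ≥ 640; DTI 39.4% ≤ 40% → qualifies.
Program B: score 711 ≥ 620; DTI 39.4% > 38%; reserves 2.4 < 9 mo → does not qualify.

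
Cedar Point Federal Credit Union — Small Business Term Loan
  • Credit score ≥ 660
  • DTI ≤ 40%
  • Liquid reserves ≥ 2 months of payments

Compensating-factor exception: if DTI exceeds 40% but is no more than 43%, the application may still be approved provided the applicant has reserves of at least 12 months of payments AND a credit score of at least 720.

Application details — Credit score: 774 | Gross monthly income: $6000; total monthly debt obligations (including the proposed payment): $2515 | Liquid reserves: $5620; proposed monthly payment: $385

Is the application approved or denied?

Approved

Credit score 774 ≥ 660 (meets base)
DTI: 2,515 ÷ 6,000 = 41.9%, over the 40% base limit.
Reserves: 5,620 ÷ 385 = 14.6 months (meets 2-month minimum)
41.9% falls in the override range (40%–43%), so the compensating-factor test applies.
Reserves 14.6 ≥ 12 months; credit score 774 ≥ 720.
Both compensating conditions met → exception applies.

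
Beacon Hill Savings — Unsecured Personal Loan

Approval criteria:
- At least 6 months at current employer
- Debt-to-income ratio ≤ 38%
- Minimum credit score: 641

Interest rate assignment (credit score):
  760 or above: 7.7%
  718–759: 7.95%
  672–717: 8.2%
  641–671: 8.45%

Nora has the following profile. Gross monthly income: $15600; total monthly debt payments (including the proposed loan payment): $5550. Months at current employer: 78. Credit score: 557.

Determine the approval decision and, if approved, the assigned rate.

Denied

Credit score 557 < 641 (below minimum)
Debt-to-income = 5,550/15,600 = 35.6% — meets 38% limit
Employment 78 ≥ 6 months
Not all requirements met → denied.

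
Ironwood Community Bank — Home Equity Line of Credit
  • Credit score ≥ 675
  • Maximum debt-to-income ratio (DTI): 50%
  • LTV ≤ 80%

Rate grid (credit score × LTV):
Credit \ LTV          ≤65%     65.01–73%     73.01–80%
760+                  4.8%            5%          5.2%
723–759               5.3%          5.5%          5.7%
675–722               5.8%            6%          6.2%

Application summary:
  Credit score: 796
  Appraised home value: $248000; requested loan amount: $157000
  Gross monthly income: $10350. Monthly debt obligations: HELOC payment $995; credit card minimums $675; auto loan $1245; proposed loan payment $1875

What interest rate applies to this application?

4.8%

Credit score 796 ≥ 675; Total monthly debts = (995 + 675 + 1,245 + 1,875) = 4,790. Debt-to-income = 4,790/10,350 = 46.3% — meets 50% limit
Loan-to-value = 157,000/248,000 = 63.3% — pass (80% max)
Row: 796 falls in 760+. Column: 63.3% falls in ≤65%. Rate = 4.8%.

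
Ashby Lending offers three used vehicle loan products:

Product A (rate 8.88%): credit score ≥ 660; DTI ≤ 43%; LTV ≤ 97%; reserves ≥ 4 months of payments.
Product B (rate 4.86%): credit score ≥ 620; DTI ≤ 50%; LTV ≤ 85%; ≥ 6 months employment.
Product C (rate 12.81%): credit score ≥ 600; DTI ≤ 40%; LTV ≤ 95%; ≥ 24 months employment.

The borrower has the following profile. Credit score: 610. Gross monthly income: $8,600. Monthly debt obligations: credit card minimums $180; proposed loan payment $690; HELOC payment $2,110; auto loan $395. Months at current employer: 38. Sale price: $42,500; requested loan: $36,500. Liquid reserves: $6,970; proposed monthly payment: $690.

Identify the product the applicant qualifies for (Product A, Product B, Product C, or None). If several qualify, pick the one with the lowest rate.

Total debts = (180 + 690 + 2,110 + 395) = 3,375; DTI = 3,375/8,600 = 39.2%.
LTV = 36,500/42,500 = 85.9%.
Reserves = 6,970/690 = 10.1 months.
Product A: score 610 < 660; DTI 39.2% ≤ 43%; LTV 85.9% ≤ 97%; reserves 10.1 ≥ 4 mo → does not qualify.
Product B: score 610 < 620; DTI 39.2% ≤ 50%; LTV 85.9% > 85%; employment 38 ≥ 6 mo → does not qualify.
Product C: score 610 ≥ 600; DTI 39.2% ≤ 40%; LTV 85.9% ≤ 95%; employment 38 ≥ 24 mo → qualifies.

Product C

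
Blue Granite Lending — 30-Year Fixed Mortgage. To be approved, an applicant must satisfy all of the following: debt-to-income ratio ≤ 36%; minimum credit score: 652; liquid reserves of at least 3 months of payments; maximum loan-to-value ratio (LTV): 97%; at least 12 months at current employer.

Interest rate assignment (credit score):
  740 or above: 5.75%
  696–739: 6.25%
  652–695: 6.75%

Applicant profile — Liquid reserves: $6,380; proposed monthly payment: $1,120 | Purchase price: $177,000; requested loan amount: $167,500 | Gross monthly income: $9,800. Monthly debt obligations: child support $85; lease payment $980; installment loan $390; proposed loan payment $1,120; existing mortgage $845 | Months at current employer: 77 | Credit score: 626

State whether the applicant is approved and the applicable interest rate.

Denied

Credit score 626 < 652 (below minimum)
Loan-to-value = 167,500/177,000 = 94.6% — pass (97% max)
Reserves = 6,380/1,120 = 5.7 months ≥ 3
Employment 77 ≥ 12 months
Total monthly debts = (85 + 980 + 390 + 1,120 + 845) = 3,420. DTI = 3,420/9,800 = 34.9% ≤ 36%
Not all requirements met → denied.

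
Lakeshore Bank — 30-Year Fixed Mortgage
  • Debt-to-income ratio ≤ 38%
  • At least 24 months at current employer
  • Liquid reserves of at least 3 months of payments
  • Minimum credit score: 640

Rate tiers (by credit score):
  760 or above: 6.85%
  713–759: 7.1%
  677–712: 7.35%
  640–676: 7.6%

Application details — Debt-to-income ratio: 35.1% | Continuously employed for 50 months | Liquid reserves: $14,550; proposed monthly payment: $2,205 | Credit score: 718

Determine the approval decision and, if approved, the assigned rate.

Credit score 718 ≥ 640 (meets minimum)
Reserves: 14,550 ÷ 2,205 = 6.6 months (meets 3-month minimum)
Debt-to-income 35.1% vs 38% cap — pass
Employment 50 ≥ 24 months
All requirements met. Score 718 falls in the 713–759 tier → 7.1%.

Approved at 7.1%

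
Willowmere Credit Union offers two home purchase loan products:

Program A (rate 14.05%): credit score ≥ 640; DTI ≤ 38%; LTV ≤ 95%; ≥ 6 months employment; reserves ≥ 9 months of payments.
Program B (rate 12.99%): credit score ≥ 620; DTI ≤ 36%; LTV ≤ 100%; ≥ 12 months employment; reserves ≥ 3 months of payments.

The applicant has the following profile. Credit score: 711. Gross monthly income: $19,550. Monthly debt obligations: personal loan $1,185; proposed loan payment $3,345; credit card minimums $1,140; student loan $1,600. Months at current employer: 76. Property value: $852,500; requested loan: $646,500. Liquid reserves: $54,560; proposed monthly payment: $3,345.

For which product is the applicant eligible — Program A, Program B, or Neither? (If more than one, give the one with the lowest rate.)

Total debts = (1,185 + 3,345 + 1,140 + 1,600) = 7,270; DTI = 7,270/19,550 = 37.2%.
LTV = 646,500/852,500 = 75.8%.
Reserves = 54,560/3,345 = 16.3 months.
Program A: score 711 ≥ 640; DTI 37.2% ≤ 38%; LTV 75.8% ≤ 95%; employment 76 ≥ 6 mo; reserves 16.3 ≥ 9 mo → qualifies.
Program B: score 711 ≥ 620; DTI 37.2% > 36%; LTV 75.8% ≤ 100%; employment 76 ≥ 12 mo; reserves 16.3 ≥ 3 mo → does not qualify.

Program A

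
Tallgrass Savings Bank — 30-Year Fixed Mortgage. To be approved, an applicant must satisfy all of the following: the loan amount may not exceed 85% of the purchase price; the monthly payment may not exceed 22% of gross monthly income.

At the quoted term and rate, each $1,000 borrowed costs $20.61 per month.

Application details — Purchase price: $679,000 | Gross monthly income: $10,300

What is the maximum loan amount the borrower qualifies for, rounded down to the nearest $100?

$109,900

Payment cap: 22% × $10,300 = $2,266/month.
At $20.61 per $1,000, that supports 2,266/20.61 × 1,000 ≈ $109,946 → $109,900.
LTV cap: 85% × $679,000 = $577,150 → $577,100.
Binding constraint: payment-to-income.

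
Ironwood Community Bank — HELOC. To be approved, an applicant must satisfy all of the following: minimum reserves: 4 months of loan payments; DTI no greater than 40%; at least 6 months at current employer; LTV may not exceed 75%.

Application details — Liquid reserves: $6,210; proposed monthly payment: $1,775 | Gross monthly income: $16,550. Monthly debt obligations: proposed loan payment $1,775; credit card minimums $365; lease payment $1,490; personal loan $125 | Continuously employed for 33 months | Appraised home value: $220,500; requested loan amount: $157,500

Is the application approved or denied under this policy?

Denied

Liquid reserves cover 6,210/1,775 = 3.5 months — < 4 required
Total monthly debts = (1,775 + 365 + 1,490 + 125) = 3,755. DTI: 3,755 ÷ 16,550 = 22.7%, within the 40% cap
Employment 33 ≥ 6 months
LTV = 157,500/220,500 = 71.4% ≤ 75%
Fails on reserves.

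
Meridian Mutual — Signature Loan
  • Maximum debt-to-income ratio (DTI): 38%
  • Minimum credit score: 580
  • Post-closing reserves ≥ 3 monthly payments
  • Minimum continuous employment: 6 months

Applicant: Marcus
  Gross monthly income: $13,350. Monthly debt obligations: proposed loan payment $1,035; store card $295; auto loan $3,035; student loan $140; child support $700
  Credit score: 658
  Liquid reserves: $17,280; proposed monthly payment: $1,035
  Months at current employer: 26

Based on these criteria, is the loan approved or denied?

Total monthly debts = (1,035 + 295 + 3,035 + 140 + 700) = 5,205. Debt-to-income = 5,205/13,350 = 39% — over 38% limit
Credit score 658 ≥ 580 (meets)
Liquid reserves cover 17,280/1,035 = 16.7 months — ≥ 3 required
Employment 26 ≥ 6 months
Fails on DTI.

Denied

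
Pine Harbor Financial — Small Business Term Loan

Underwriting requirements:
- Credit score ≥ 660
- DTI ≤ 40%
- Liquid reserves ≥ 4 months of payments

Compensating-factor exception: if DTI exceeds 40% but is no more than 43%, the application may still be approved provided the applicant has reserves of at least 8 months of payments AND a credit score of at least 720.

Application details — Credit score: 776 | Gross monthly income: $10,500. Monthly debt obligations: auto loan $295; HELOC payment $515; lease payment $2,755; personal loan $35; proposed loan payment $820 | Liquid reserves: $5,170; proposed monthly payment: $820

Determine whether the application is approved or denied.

Credit score 776 ≥ 660 (meets base)
Total debts = (295 + 515 + 2,755 + 35 + 820) = 4,420. DTI: 4,420 ÷ 10,500 = 42.1%, over the 40% base limit.
Liquid reserves cover 5,170/820 = 6.3 months — ≥ 4 required
DTI 42.1% is within the 40%–43% exception band; checking compensating factors.
Override check — reserves: 6.3 mo (short of 8); score: 776 (ok).
Compensating-factor requirement not fully met.

Denied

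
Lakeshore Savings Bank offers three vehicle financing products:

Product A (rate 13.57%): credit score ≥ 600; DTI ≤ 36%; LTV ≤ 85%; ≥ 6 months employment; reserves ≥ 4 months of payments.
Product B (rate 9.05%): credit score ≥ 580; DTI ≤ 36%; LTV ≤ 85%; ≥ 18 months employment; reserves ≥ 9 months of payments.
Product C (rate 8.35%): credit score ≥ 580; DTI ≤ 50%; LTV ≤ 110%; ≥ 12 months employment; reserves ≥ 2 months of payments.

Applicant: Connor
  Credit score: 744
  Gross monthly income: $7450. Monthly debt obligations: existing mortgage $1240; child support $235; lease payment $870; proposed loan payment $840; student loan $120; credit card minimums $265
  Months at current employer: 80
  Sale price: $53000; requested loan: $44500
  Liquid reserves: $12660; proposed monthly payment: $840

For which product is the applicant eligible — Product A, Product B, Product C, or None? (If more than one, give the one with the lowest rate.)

Total debts = (1,240 + 235 + 870 + 840 + 120 + 265) = 3,570; DTI = 3,570/7,450 = 47.9%.
LTV = 44,500/53,000 = 84%.
Reserves = 12,660/840 = 15.1 months.
Product A: score 744 ≥ 600; DTI 47.9% > 36%; LTV 84% ≤ 85%; employment 80 ≥ 6 mo; reserves 15.1 ≥ 4 mo → does not qualify.
Product B: score 744 ≥ 580; DTI 47.9% > 36%; LTV 84% ≤ 85%; employment 80 ≥ 18 mo; reserves 15.1 ≥ 9 mo → does not qualify.
Product C: score 744 ≥ 580; DTI 47.9% ≤ 50%; LTV 84% ≤ 110%; employment 80 ≥ 12 mo; reserves 15.1 ≥ 2 mo → qualifies.

Product C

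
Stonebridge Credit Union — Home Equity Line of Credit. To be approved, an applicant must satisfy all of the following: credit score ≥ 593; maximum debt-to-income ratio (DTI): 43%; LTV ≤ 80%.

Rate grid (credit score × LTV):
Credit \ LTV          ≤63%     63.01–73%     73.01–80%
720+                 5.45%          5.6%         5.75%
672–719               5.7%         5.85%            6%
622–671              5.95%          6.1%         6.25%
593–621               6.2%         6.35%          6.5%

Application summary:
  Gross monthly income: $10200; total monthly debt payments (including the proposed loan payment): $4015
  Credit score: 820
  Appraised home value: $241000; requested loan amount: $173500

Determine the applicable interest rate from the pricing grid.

5.6%

Credit score 820 ≥ 593; DTI = 4,015/10,200 = 39.4% ≤ 43%
LTV = 173,500/241,000 = 72% ≤ 80%
Row: 820 falls in 720+. Column: 72% falls in 63.01–73%. Rate = 5.6%.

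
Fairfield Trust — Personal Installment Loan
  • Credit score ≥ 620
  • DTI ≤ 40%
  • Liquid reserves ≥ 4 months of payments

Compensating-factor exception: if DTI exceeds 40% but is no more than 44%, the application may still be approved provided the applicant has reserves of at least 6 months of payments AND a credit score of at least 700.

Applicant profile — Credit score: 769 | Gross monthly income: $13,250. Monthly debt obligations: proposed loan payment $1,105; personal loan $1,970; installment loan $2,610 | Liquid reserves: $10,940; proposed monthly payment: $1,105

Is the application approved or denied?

Credit score 769 ≥ 620 (meets base)
Total debts = (1,105 + 1,970 + 2,610) = 5,685. DTI = 5,685/13,250 = 42.9% > 40% — standard DTI limit exceeded.
Reserves: 10,940 ÷ 1,105 = 9.9 months (meets 4-month minimum)
42.9% falls in the override range (40%–44%), so the compensating-factor test applies.
Override check — reserves: 9.9 mo (ok); score: 769 (ok).
Both override conditions satisfied; DTI exception granted.

Approved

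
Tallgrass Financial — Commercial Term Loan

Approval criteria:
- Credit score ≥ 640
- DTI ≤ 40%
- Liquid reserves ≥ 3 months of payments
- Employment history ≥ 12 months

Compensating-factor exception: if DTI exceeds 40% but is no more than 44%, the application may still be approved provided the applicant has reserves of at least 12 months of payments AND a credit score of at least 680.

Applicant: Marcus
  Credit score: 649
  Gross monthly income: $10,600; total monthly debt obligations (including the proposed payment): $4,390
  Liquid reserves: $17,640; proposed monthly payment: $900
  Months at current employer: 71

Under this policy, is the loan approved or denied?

Denied

Credit score 649 ≥ 640 (meets base)
DTI: 4,390 ÷ 10,600 = 41.4%, over the 40% base limit.
Reserves: 17,640 ÷ 900 = 19.6 months (meets 3-month minimum)
Employment 71 ≥ 12 months
DTI 41.4% is within the 40%–44% exception band; checking compensating factors.
Override check — reserves: 19.6 mo (ok); score: 649 (below 680).
Override conditions not both satisfied; exception does not apply.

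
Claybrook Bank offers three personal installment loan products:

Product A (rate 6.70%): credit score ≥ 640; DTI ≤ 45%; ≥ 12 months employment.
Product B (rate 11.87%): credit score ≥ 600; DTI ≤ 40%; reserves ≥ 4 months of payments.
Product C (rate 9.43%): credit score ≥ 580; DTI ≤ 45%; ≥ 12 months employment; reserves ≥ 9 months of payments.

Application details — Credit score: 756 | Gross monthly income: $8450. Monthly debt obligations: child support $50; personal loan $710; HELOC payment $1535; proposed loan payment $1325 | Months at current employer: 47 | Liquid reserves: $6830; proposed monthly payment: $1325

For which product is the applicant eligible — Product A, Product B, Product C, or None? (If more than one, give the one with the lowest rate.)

Total debts = (50 + 710 + 1,535 + 1,325) = 3,620; DTI = 3,620/8,450 = 42.8%.
Reserves = 6,830/1,325 = 5.2 months.
Product A: score 756 ≥ 640; DTI 42.8% ≤ 45%; employment 47 ≥ 12 mo → qualifies.
Product B: score 756 ≥ 600; DTI 42.8% > 40%; reserves 5.2 ≥ 4 mo → does not qualify.
Product C: score 756 ≥ 580; DTI 42.8% ≤ 45%; employment 47 ≥ 12 mo; reserves 5.2 < 9 mo → does not qualify.

Product A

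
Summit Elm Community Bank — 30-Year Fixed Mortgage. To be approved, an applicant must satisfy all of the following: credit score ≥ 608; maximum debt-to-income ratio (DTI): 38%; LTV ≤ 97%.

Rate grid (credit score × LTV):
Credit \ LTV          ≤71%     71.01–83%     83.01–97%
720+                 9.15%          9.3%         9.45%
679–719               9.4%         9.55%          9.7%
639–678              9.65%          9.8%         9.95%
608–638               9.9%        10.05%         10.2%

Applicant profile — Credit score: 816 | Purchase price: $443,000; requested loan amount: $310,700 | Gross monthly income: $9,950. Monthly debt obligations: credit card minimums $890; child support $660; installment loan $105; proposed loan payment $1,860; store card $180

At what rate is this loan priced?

9.15%

Credit score 816 ≥ 608; Total monthly debts = (890 + 660 + 105 + 1,860 + 180) = 3,695. DTI = 3,695/9,950 = 37.1% ≤ 38%
LTV = 310,700/443,000 = 70.1% ≤ 97%
Credit 816 → row 720+; LTV 70.1% → column ≤71%. Grid cell → 9.15%.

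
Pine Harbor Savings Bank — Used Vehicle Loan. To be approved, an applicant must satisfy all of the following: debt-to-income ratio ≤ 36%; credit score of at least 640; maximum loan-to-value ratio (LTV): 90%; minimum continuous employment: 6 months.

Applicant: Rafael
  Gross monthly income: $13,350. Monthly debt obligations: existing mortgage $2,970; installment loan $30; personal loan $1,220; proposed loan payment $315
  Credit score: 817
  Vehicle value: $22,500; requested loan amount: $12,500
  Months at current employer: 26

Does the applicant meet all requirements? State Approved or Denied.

Total monthly debts = (2,970 + 30 + 1,220 + 315) = 4,535. DTI = 4,535/13,350 = 34% ≤ 36%
Credit score 817 ≥ 640 (meets)
Loan-to-value = 12,500/22,500 = 55.6% — pass (90% max)
Employment 26 ≥ 6 months
All criteria satisfied.

Approved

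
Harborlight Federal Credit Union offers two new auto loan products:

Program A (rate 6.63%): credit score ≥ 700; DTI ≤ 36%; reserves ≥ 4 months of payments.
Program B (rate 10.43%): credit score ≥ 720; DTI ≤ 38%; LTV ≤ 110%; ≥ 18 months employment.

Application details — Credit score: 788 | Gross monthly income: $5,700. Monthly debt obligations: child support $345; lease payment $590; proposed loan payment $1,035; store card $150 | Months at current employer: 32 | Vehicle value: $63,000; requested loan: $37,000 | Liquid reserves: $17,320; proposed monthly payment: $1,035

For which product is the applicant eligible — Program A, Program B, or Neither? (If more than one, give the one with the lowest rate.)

Program B

Total debts = (345 + 590 + 1,035 + 150) = 2,120; DTI = 2,120/5,700 = 37.2%.
LTV = 37,000/63,000 = 58.7%.
Reserves = 17,320/1,035 = 16.7 months.
Program A: score 788 ≥ 700; DTI 37.2% > 36%; reserves 16.7 ≥ 4 mo → does not qualify.
Program B: score 788 ≥ 720; DTI 37.2% ≤ 38%; LTV 58.7% ≤ 110%; employment 32 ≥ 18 mo → qualifies.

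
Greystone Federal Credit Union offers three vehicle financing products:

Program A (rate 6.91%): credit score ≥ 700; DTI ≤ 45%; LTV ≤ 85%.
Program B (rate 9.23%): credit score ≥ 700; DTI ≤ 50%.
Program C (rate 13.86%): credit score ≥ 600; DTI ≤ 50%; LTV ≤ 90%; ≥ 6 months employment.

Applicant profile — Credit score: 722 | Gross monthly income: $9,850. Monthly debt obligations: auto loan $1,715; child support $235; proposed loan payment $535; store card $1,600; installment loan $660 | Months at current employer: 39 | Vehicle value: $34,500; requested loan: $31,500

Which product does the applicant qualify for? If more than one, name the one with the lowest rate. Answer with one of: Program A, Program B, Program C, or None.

Total debts = (1,715 + 235 + 535 + 1,600 + 660) = 4,745; DTI = 4,745/9,850 = 48.2%.
LTV = 31,500/34,500 = 91.3%.
Program A: score 722 ≥ 700; DTI 48.2% > 45%; LTV 91.3% > 85% → does not qualify.
Program B: score 722 ≥ 700; DTI 48.2% ≤ 50% → qualifies.
Program C: score 722 ≥ 600; DTI 48.2% ≤ 50%; LTV 91.3% > 90%; employment 39 ≥ 6 mo → does not qualify.

Program B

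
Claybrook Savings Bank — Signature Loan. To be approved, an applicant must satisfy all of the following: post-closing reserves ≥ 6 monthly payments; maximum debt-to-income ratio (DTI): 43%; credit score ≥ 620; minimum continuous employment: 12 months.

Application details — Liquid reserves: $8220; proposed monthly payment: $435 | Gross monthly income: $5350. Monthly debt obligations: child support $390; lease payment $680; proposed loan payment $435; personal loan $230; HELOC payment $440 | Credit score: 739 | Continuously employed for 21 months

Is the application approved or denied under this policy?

Liquid reserves cover 8,220/435 = 18.9 months — ≥ 6 required
Total monthly debts = (390 + 680 + 435 + 230 + 440) = 2,175. Debt-to-income = 2,175/5,350 = 40.7% — meets 43% limit
Credit score 739 ≥ 620 (meets)
Employment 21 ≥ 12 months
All criteria satisfied.

Approved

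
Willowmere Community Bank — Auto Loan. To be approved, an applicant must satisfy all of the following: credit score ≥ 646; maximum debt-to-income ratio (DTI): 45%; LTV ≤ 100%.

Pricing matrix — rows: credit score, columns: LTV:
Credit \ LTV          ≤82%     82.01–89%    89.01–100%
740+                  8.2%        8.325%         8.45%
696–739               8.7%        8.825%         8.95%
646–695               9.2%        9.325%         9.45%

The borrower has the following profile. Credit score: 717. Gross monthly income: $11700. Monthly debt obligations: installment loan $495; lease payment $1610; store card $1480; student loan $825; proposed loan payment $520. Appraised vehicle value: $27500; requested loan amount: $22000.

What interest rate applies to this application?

8.7%

Credit score 717 ≥ 646; Total monthly debts = (495 + 1,610 + 1,480 + 825 + 520) = 4,930. DTI = 4,930/11,700 = 42.1% ≤ 45%
LTV = 22,000/27,500 = 80% ≤ 100%
Credit 717 → row 696–739; LTV 80% → column ≤82%. Grid cell → 8.7%.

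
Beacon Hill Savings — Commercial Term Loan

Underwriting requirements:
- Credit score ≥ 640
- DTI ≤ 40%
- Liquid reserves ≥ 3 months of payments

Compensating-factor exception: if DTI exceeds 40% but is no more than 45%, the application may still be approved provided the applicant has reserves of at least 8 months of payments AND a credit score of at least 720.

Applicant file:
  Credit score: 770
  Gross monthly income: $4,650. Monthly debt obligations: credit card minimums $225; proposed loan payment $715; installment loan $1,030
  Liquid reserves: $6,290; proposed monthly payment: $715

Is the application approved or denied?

Credit score 770 ≥ 640 (meets base)
Total debts = (225 + 715 + 1,030) = 1,970. DTI: 1,970 ÷ 4,650 = 42.4%, over the 40% base limit.
Reserves = 6,290/715 = 8.8 months ≥ 3
DTI 42.4% is within the 40%–45% exception band; checking compensating factors.
Override check — reserves: 8.8 mo (ok); score: 770 (ok).
Both compensating conditions met → exception applies.

Approved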